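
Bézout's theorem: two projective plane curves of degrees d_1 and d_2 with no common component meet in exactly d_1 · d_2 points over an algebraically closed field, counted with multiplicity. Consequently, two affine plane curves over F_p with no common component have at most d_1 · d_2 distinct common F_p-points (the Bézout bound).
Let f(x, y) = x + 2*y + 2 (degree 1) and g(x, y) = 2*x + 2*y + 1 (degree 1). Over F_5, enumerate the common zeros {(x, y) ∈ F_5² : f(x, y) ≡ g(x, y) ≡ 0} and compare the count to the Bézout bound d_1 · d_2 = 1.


Common zeros: {(1, 1)}; count = 1; Bézout bound = 1.

deg(f) = 1, deg(g) = 1, so Bézout bound = 1.
Scan x ∈ F_5. For each x, list the y ∈ F_5 with f(x, y) ≡ 0 and those with g(x, y) ≡ 0 (mod 5); the common zeros in that column are the intersection.
  x = 0: f ≡ 0 at y ∈ {4}; g ≡ 0 at y ∈ {2}; common: ∅.
  x = 1: f ≡ 0 at y ∈ {1}; g ≡ 0 at y ∈ {1}; common: {1}.
  x = 2: f ≡ 0 at y ∈ {3}; g ≡ 0 at y ∈ {0}; common: ∅.
  x = 3: f ≡ 0 at y ∈ {0}; g ≡ 0 at y ∈ {4}; common: ∅.
  x = 4: f ≡ 0 at y ∈ {2}; g ≡ 0 at y ∈ {3}; common: ∅.
Collecting: common zeros = {(1, 1)}, so the count is 1.
Comparison with the Bézout bound: 1 ≤ 1 = deg(f)·deg(g), as expected for curves with no common component (the bound is attained).


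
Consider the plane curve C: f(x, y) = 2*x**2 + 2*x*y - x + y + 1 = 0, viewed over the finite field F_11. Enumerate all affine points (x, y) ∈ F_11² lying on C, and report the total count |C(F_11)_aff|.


Affine F_11-points: {(0, 10), (1, 3), (2, 3), (3, 4), (4, 9), (6, 5), (7, 10), (8, 0), (9, 0), (10, 4)}; count = 10.

For each of the 121 pairs (x, y) ∈ F_11², evaluate f(x, y) mod 11. Record the zeros.
  x = 0: [0↦1, 1↦2, 2↦3, 3↦4, 4↦5, 5↦6, 6↦7, 7↦8, 8↦9, 9↦10, 10↦0]  zeros at y ∈ {10}
  x = 1: [0↦2, 1↦5, 2↦8, 3↦0, 4↦3, 5↦6, 6↦9, 7↦1, 8↦4, 9↦7, 10↦10]  zeros at y ∈ {3}
  x = 2: [0↦7, 1↦1, 2↦6, 3↦0, 4↦5, 5↦10, 6↦4, 7↦9, 8↦3, 9↦8, 10↦2]  zeros at y ∈ {3}
  x = 3: [0↦5, 1↦1, 2↦8, 3↦4, 4↦0, 5↦7, 6↦3, 7↦10, 8↦6, 9↦2, 10↦9]  zeros at y ∈ {4}
  x = 4: [0↦7, 1↦5, 2↦3, 3↦1, 4↦10, 5↦8, 6↦6, 7↦4, 8↦2, 9↦0, 10↦9]  zeros at y ∈ {9}
  x = 5: [0↦2, 1↦2, 2↦2, 3↦2, 4↦2, 5↦2, 6↦2, 7↦2, 8↦2, 9↦2, 10↦2]  zeros at y ∈ ∅
  x = 6: [0↦1, 1↦3, 2↦5, 3↦7, 4↦9, 5↦0, 6↦2, 7↦4, 8↦6, 9↦8, 10↦10]  zeros at y ∈ {5}
  x = 7: [0↦4, 1↦8, 2↦1, 3↦5, 4↦9, 5↦2, 6↦6, 7↦10, 8↦3, 9↦7, 10↦0]  zeros at y ∈ {10}
  x = 8: [0↦0, 1↦6, 2↦1, 3↦7, 4↦2, 5↦8, 6↦3, 7↦9, 8↦4, 9↦10, 10↦5]  zeros at y ∈ {0}
  x = 9: [0↦0, 1↦8, 2↦5, 3↦2, 4↦10, 5↦7, 6↦4, 7↦1, 8↦9, 9↦6, 10↦3]  zeros at y ∈ {0}
  x = 10: [0↦4, 1↦3, 2↦2, 3↦1, 4↦0, 5↦10, 6↦9, 7↦8, 8↦7, 9↦6, 10↦5]  zeros at y ∈ {4}
Collecting zeros: affine points = {(0, 10), (1, 3), (2, 3), (3, 4), (4, 9), (6, 5), (7, 10), (8, 0), (9, 0), (10, 4)}.
Total count |C(F_11)_aff| = 10.


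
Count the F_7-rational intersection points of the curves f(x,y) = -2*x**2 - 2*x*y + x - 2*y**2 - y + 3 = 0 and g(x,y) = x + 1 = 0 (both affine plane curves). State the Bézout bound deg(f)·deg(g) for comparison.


Common zeros: {(6, 0), (6, 4)}; count = 2; Bézout bound = 2.

deg(f) = 2, deg(g) = 1, so Bézout bound = 2.
Scan x ∈ F_7. For each x, list the y ∈ F_7 with f(x, y) ≡ 0 and those with g(x, y) ≡ 0 (mod 7); the common zeros in that column are the intersection.
  x = 0: f ≡ 0 at y ∈ {1, 2}; g ≡ 0 at y ∈ ∅; common: ∅.
  x = 1: f ≡ 0 at y ∈ {4, 5}; g ≡ 0 at y ∈ ∅; common: ∅.
  x = 2: f ≡ 0 at y ∈ {2, 6}; g ≡ 0 at y ∈ ∅; common: ∅.
  x = 3: f ≡ 0 at y ∈ {1, 6}; g ≡ 0 at y ∈ ∅; common: ∅.
  x = 4: f ≡ 0 at y ∈ {3}; g ≡ 0 at y ∈ ∅; common: ∅.
  x = 5: f ≡ 0 at y ∈ {0, 5}; g ≡ 0 at y ∈ ∅; common: ∅.
  x = 6: f ≡ 0 at y ∈ {0, 4}; g ≡ 0 at y ∈ {0, 1, 2, 3, 4, 5, 6}; common: {0, 4}.
Collecting: common zeros = {(6, 0), (6, 4)}, so the count is 2.
Comparison with the Bézout bound: 2 ≤ 2 = deg(f)·deg(g), as expected for curves with no common component (the bound is attained).


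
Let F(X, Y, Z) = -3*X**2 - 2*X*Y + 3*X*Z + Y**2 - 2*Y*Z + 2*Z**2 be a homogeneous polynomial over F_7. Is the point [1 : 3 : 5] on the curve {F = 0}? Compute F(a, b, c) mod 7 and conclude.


F(1,3,5) ≡ 0 (mod 7); P is on the curve.

Evaluate F(1, 3, 5) term-by-term (mod 7).
  -3*X**2 ↦ -3·1·1·1 = -3
  -2*X*Y ↦ -2·1·3·1 = -6
  3*X*Z ↦ 3·1·1·5 = 15
  Y**2 ↦ 1·1·9·1 = 9
  -2*Y*Z ↦ -2·1·3·5 = -30
  2*Z**2 ↦ 2·1·1·25 = 50
Sum: F(1, 3, 5) = (-3) + (-6) + (15) + (9) + (-30) + (50) = 35.
Reducing mod 7: 35 ≡ 0 (mod 7).
Since F(a, b, c) ≡ 0 (mod 7), P lies on the curve.


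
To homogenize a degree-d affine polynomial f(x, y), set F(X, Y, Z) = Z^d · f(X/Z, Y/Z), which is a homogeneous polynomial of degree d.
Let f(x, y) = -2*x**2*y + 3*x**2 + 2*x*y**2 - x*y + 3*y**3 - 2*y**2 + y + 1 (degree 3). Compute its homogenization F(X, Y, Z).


F(X, Y, Z) = -2*X**2*Y + 3*X**2*Z + 2*X*Y**2 - X*Y*Z + 3*Y**3 - 2*Y**2*Z + Y*Z**2 + Z**3

deg(f) = 3.
Substitute x = X/Z, y = Y/Z into f, then multiply by Z^3.
  monomial -2·x^2·y^1 ↦ -2·X^2·Y^1·Z^0.
  monomial 3·x^2·y^0 ↦ 3·X^2·Y^0·Z^1.
  monomial 2·x^1·y^2 ↦ 2·X^1·Y^2·Z^0.
  monomial -1·x^1·y^1 ↦ -1·X^1·Y^1·Z^1.
  monomial 3·x^0·y^3 ↦ 3·X^0·Y^3·Z^0.
  monomial -2·x^0·y^2 ↦ -2·X^0·Y^2·Z^1.
  monomial 1·x^0·y^1 ↦ 1·X^0·Y^1·Z^2.
  monomial 1·x^0·y^0 ↦ 1·X^0·Y^0·Z^3.
Collecting: F(X, Y, Z) = -2*X**2*Y + 3*X**2*Z + 2*X*Y**2 - X*Y*Z + 3*Y**3 - 2*Y**2*Z + Y*Z**2 + Z**3.


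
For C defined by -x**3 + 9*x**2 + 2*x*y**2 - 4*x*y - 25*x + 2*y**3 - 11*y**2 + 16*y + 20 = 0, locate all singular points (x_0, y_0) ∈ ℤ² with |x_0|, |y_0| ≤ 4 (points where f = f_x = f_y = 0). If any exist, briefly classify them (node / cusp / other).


Singular points: {(3, 1)}; classification: cusp.

Compute partial derivatives:
  f_x = -3*x**2 + 18*x + 2*y**2 - 4*y - 25.
  f_y = 4*x*y - 4*x + 6*y**2 - 22*y + 16.
Scan x_0 ∈ {−4, ..., 4}. For each x_0, f_y(x_0, y) is a polynomial in y; find its integer roots y ∈ {−4, ..., 4}, then test f_x and f at those candidates.
  x = -4: f_y(-4, y) = 6*y**2 - 38*y + 32; vanishes at y ∈ {1}. (-4, 1): f_x = -147 ≠ 0.
  x = -3: f_y(-3, y) = 6*y**2 - 34*y + 28; vanishes at y ∈ {1}. (-3, 1): f_x = -108 ≠ 0.
  x = -2: f_y(-2, y) = 6*y**2 - 30*y + 24; vanishes at y ∈ {1, 4}. (-2, 1): f_x = -75 ≠ 0; (-2, 4): f_x = -57 ≠ 0.
  x = -1: f_y(-1, y) = 6*y**2 - 26*y + 20; vanishes at y ∈ {1}. (-1, 1): f_x = -48 ≠ 0.
  x = 0: f_y(0, y) = 6*y**2 - 22*y + 16; vanishes at y ∈ {1}. (0, 1): f_x = -27 ≠ 0.
  x = 1: f_y(1, y) = 6*y**2 - 18*y + 12; vanishes at y ∈ {1, 2}. (1, 1): f_x = -12 ≠ 0; (1, 2): f_x = -10 ≠ 0.
  x = 2: f_y(2, y) = 6*y**2 - 14*y + 8; vanishes at y ∈ {1}. (2, 1): f_x = -3 ≠ 0.
  x = 3: f_y(3, y) = 6*y**2 - 10*y + 4; vanishes at y ∈ {1}. (3, 1): f_x = 0, f = 0 — SINGULAR.
  x = 4: f_y(4, y) = 6*y**2 - 6*y; vanishes at y ∈ {0, 1}. (4, 0): f_x = -1 ≠ 0; (4, 1): f_x = -3 ≠ 0.
Only singular point on the grid: (3, 1).
Classify: substitute x = 3 + u, y = 1 + v and expand: f = -u**3 + 2*u*v**2 + 2*v**3 + v**2.
No constant or linear terms (consistent with a singular point). Quadratic part: v**2. Cubic part: -u**3 + 2*u*v**2 + 2*v**3.
The quadratic part v**2 is a perfect square, so there is a single (double) tangent line v = 0, i.e. y = 1. Restricting the cubic part to that line (v = 0) leaves -u**3 ≠ 0, so f is not divisible by v and the branch is v² ≈ u**3 to lowest order — this is a cusp.
Classification: cusp.


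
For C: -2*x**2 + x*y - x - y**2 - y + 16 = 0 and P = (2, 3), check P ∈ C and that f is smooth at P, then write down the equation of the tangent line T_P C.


Tangent line at P: -6*x - 5*y + 27 = 0.

Step 1: f(2, 3) = 0, so P lies on C.
Step 2: partial derivatives
  f_x(x, y) = -4*x + y - 1, f_y(x, y) = x - 2*y - 1.
  f_x(P) = -6, f_y(P) = -5 (gradient nonzero, so P is smooth).
Step 3: tangent line at P: -6·(x − 2) + -5·(y − 3) = 0.
Expanding: -6*x - 5*y + 27 = 0.


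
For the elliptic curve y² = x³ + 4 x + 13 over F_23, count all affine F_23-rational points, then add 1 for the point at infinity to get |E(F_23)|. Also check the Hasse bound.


Affine points = {(0, 6), (0, 17), (1, 8), (1, 15), (2, 11), (2, 12), (3, 11), (3, 12), (4, 1), (4, 22), (6, 0), (7, 4), (7, 19), (10, 8), (10, 15), (11, 10), (11, 13), (12, 8), (12, 15), (13, 10), (13, 13), (17, 7), (17, 16), (18, 11), (18, 12), (19, 5), (19, 18), (22, 10), (22, 13)}; affine count = 29; |E(F_23)| = 30.

Discriminant check: Δ ∝ 4a³ + 27b² = 4·4³ + 27·13² = 4·64 + 27·169 ≡ 12 (mod 23). Nonzero ⇒ E is nonsingular.
For each x ∈ F_23, compute rhs = x³ + 4·x + 13 mod 23, then count y ∈ F_23 with y² ≡ rhs.
  x = 0: rhs = 13, matching y values: 6, 17 (2 points).
  x = 1: rhs = 18, matching y values: 8, 15 (2 points).
  x = 2: rhs = 6, matching y values: 11, 12 (2 points).
  x = 3: rhs = 6, matching y values: 11, 12 (2 points).
  x = 4: rhs = 1, matching y values: 1, 22 (2 points).
  x = 5: rhs = 20, matching y values: none (0 points).
  x = 6: rhs = 0, matching y values: 0 (1 points).
  x = 7: rhs = 16, matching y values: 4, 19 (2 points).
  x = 8: rhs = 5, matching y values: none (0 points).
  x = 9: rhs = 19, matching y values: none (0 points).
  x = 10: rhs = 18, matching y values: 8, 15 (2 points).
  x = 11: rhs = 8, matching y values: 10, 13 (2 points).
  x = 12: rhs = 18, matching y values: 8, 15 (2 points).
  x = 13: rhs = 8, matching y values: 10, 13 (2 points).
  x = 14: rhs = 7, matching y values: none (0 points).
  x = 15: rhs = 21, matching y values: none (0 points).
  x = 16: rhs = 10, matching y values: none (0 points).
  x = 17: rhs = 3, matching y values: 7, 16 (2 points).
  x = 18: rhs = 6, matching y values: 11, 12 (2 points).
  x = 19: rhs = 2, matching y values: 5, 18 (2 points).
  x = 20: rhs = 20, matching y values: none (0 points).
  x = 21: rhs = 20, matching y values: none (0 points).
  x = 22: rhs = 8, matching y values: 10, 13 (2 points).
Total affine count: 29.
Full point count |E(F_23)| = 29 + 1 = 30.
Hasse bound: |30 − (23+1)| = |6| = 6 ≤ 2√23 ≈ 9.5917 ✓.


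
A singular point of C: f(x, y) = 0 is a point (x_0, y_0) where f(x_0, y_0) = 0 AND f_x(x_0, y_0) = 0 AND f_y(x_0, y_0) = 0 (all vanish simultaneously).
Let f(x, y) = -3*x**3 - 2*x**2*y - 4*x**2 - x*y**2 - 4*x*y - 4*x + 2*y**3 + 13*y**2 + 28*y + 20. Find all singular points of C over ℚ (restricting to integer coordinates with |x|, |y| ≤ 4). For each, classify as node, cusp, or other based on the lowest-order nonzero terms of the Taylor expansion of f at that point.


Singular points: {(0, -2)}; classification: cusp.

Compute partial derivatives:
  f_x = -9*x**2 - 4*x*y - 8*x - y**2 - 4*y - 4.
  f_y = -2*x**2 - 2*x*y - 4*x + 6*y**2 + 26*y + 28.
Scan x_0 ∈ {−4, ..., 4}. For each x_0, f_y(x_0, y) is a polynomial in y; find its integer roots y ∈ {−4, ..., 4}, then test f_x and f at those candidates.
  x = -4: f_y(-4, y) = 6*y**2 + 34*y + 12; no integer root y with |y| ≤ 4.
  x = -3: f_y(-3, y) = 6*y**2 + 32*y + 22; no integer root y with |y| ≤ 4.
  x = -2: f_y(-2, y) = 6*y**2 + 30*y + 28; no integer root y with |y| ≤ 4.
  x = -1: f_y(-1, y) = 6*y**2 + 28*y + 30; vanishes at y ∈ {-3}. (-1, -3): f_x = -14 ≠ 0.
  x = 0: f_y(0, y) = 6*y**2 + 26*y + 28; vanishes at y ∈ {-2}. (0, -2): f_x = 0, f = 0 — SINGULAR.
  x = 1: f_y(1, y) = 6*y**2 + 24*y + 22; no integer root y with |y| ≤ 4.
  x = 2: f_y(2, y) = 6*y**2 + 22*y + 12; vanishes at y ∈ {-3}. (2, -3): f_x = -29 ≠ 0.
  x = 3: f_y(3, y) = 6*y**2 + 20*y - 2; no integer root y with |y| ≤ 4.
  x = 4: f_y(4, y) = 6*y**2 + 18*y - 20; no integer root y with |y| ≤ 4.
Only singular point on the grid: (0, -2).
Classify: substitute x = 0 + u, y = -2 + v and expand: f = -3*u**3 - 2*u**2*v - u*v**2 + 2*v**3 + v**2.
No constant or linear terms (consistent with a singular point). Quadratic part: v**2. Cubic part: -3*u**3 - 2*u**2*v - u*v**2 + 2*v**3.
The quadratic part v**2 is a perfect square, so there is a single (double) tangent line v = 0, i.e. y = -2. Restricting the cubic part to that line (v = 0) leaves -3*u**3 ≠ 0, so f is not divisible by v and the branch is v² ≈ 3*u**3 to lowest order — this is a cusp.
Classification: cusp.


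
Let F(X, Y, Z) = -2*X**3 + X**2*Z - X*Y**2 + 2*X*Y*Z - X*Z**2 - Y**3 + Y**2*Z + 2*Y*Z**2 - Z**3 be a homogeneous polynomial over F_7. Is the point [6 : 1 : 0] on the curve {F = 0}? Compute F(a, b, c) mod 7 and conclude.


F(6,1,0) ≡ 2 (mod 7); P is NOT on the curve.

Evaluate F(6, 1, 0) term-by-term (mod 7).
  -2*X**3 ↦ -2·216·1·1 = -432
  X**2*Z ↦ 1·36·1·0 = 0
  -X*Y**2 ↦ -1·6·1·1 = -6
  2*X*Y*Z ↦ 2·6·1·0 = 0
  -X*Z**2 ↦ -1·6·1·0 = 0
  -Y**3 ↦ -1·1·1·1 = -1
  Y**2*Z ↦ 1·1·1·0 = 0
  2*Y*Z**2 ↦ 2·1·1·0 = 0
  -Z**3 ↦ -1·1·1·0 = 0
Sum: F(6, 1, 0) = (-432) + (0) + (-6) + (0) + (0) + (-1) + (0) + (0) + (0) = -439.
Reducing mod 7: -439 ≡ 2 (mod 7).
Since F(a, b, c) ≡ 2 ≠ 0 (mod 7), P does NOT lie on the curve.


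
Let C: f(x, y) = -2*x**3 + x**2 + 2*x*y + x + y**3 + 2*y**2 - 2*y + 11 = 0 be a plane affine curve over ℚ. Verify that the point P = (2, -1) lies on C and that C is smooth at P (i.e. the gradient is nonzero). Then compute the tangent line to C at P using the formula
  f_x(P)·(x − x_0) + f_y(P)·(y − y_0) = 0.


Tangent line at P: -21*x + y + 43 = 0.

Step 1: f(2, -1) = 0, so P lies on C.
Step 2: partial derivatives
  f_x(x, y) = -6*x**2 + 2*x + 2*y + 1, f_y(x, y) = 2*x + 3*y**2 + 4*y - 2.
  f_x(P) = -21, f_y(P) = 1 (gradient nonzero, so P is smooth).
Step 3: tangent line at P: -21·(x − 2) + 1·(y − -1) = 0.
Expanding: -21*x + y + 43 = 0.


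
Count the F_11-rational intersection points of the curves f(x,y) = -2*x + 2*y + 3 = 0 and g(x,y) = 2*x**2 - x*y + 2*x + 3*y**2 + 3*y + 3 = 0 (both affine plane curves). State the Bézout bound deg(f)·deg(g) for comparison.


Common zeros: ∅; count = 0; Bézout bound = 2.

deg(f) = 1, deg(g) = 2, so Bézout bound = 2.
Scan x ∈ F_11. For each x, list the y ∈ F_11 with f(x, y) ≡ 0 and those with g(x, y) ≡ 0 (mod 11); the common zeros in that column are the intersection.
  x = 0: f ≡ 0 at y ∈ {4}; g ≡ 0 at y ∈ ∅; common: ∅.
  x = 1: f ≡ 0 at y ∈ {5}; g ≡ 0 at y ∈ ∅; common: ∅.
  x = 2: f ≡ 0 at y ∈ {6}; g ≡ 0 at y ∈ ∅; common: ∅.
  x = 3: f ≡ 0 at y ∈ {7}; g ≡ 0 at y ∈ ∅; common: ∅.
  x = 4: f ≡ 0 at y ∈ {8}; g ≡ 0 at y ∈ ∅; common: ∅.
  x = 5: f ≡ 0 at y ∈ {9}; g ≡ 0 at y ∈ ∅; common: ∅.
  x = 6: f ≡ 0 at y ∈ {10}; g ≡ 0 at y ∈ ∅; common: ∅.
  x = 7: f ≡ 0 at y ∈ {0}; g ≡ 0 at y ∈ {8}; common: ∅.
  x = 8: f ≡ 0 at y ∈ {1}; g ≡ 0 at y ∈ ∅; common: ∅.
  x = 9: f ≡ 0 at y ∈ {2}; g ≡ 0 at y ∈ ∅; common: ∅.
  x = 10: f ≡ 0 at y ∈ {3}; g ≡ 0 at y ∈ ∅; common: ∅.
Collecting: common zeros = ∅, so the count is 0.
Comparison with the Bézout bound: 0 ≤ 2 = deg(f)·deg(g), as expected for curves with no common component (the affine F_11-count falls short of the bound because intersections may lie at infinity, over extension fields, or carry multiplicity).


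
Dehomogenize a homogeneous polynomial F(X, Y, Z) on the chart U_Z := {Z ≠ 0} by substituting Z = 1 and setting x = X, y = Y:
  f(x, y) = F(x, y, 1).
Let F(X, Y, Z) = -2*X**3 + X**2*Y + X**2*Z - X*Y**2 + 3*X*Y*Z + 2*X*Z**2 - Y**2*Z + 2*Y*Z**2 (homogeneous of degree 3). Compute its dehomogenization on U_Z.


f(x, y) = -2*x**3 + x**2*y + x**2 - x*y**2 + 3*x*y + 2*x - y**2 + 2*y

On U_Z we set Z = 1. Each monomial c·X^i·Y^j·Z^k in F becomes c·x^i·y^j·1^k = c·x^i·y^j.
Substituting Z = 1: F(X, Y, 1) = -2*x**3 + x**2*y + x**2 - x*y**2 + 3*x*y + 2*x - y**2 + 2*y.
Note: deg(f) ≤ deg(F) = 3; strict inequality happens when F is divisible by Z (lost terms).


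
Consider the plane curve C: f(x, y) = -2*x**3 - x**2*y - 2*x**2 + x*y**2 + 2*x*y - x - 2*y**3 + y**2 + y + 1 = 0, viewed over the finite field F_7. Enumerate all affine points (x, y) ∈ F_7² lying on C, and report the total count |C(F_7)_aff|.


Affine F_7-points: {(2, 3), (2, 6), (3, 3), (5, 4)}; count = 4.

For each of the 49 pairs (x, y) ∈ F_7², evaluate f(x, y) mod 7. Record the zeros.
  x = 0: [0↦1, 1↦1, 2↦5, 3↦1, 4↦5, 5↦5, 6↦3]  zeros at y ∈ ∅
  x = 1: [0↦3, 1↦5, 2↦6, 3↦1, 4↦6, 5↦2, 6↦5]  zeros at y ∈ ∅
  x = 2: [0↦3, 1↦5, 2↦1, 3↦0, 4↦4, 5↦1, 6↦0]  zeros at y ∈ {3, 6}
  x = 3: [0↦3, 1↦3, 2↦6, 3↦0, 4↦1, 5↦4, 6↦4]  zeros at y ∈ {3}
  x = 4: [0↦5, 1↦1, 2↦2, 3↦3, 4↦6, 5↦6, 6↦5]  zeros at y ∈ ∅
  x = 5: [0↦4, 1↦1, 2↦5, 3↦4, 4↦0, 5↦2, 6↦5]  zeros at y ∈ {4}
  x = 6: [0↦2, 1↦5, 2↦3, 3↦5, 4↦6, 5↦1, 6↦6]  zeros at y ∈ ∅
Collecting zeros: affine points = {(2, 3), (2, 6), (3, 3), (5, 4)}.
Total count |C(F_7)_aff| = 4.


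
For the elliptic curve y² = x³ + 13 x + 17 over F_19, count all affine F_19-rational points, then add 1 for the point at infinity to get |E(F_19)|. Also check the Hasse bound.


Affine points = {(0, 6), (0, 13), (3, 8), (3, 11), (4, 0), (5, 6), (5, 13), (6, 8), (6, 11), (8, 5), (8, 14), (10, 8), (10, 11), (11, 3), (11, 16), (12, 1), (12, 18), (14, 6), (14, 13)}; affine count = 19; |E(F_19)| = 20.

Discriminant check: Δ ∝ 4a³ + 27b² = 4·13³ + 27·17² = 4·2197 + 27·289 ≡ 4 (mod 19). Nonzero ⇒ E is nonsingular.
For each x ∈ F_19, compute rhs = x³ + 13·x + 17 mod 19, then count y ∈ F_19 with y² ≡ rhs.
  x = 0: rhs = 17, matching y values: 6, 13 (2 points).
  x = 1: rhs = 12, matching y values: none (0 points).
  x = 2: rhs = 13, matching y values: none (0 points).
  x = 3: rhs = 7, matching y values: 8, 11 (2 points).
  x = 4: rhs = 0, matching y values: 0 (1 points).
  x = 5: rhs = 17, matching y values: 6, 13 (2 points).
  x = 6: rhs = 7, matching y values: 8, 11 (2 points).
  x = 7: rhs = 14, matching y values: none (0 points).
  x = 8: rhs = 6, matching y values: 5, 14 (2 points).
  x = 9: rhs = 8, matching y values: none (0 points).
  x = 10: rhs = 7, matching y values: 8, 11 (2 points).
  x = 11: rhs = 9, matching y values: 3, 16 (2 points).
  x = 12: rhs = 1, matching y values: 1, 18 (2 points).
  x = 13: rhs = 8, matching y values: none (0 points).
  x = 14: rhs = 17, matching y values: 6, 13 (2 points).
  x = 15: rhs = 15, matching y values: none (0 points).
  x = 16: rhs = 8, matching y values: none (0 points).
  x = 17: rhs = 2, matching y values: none (0 points).
  x = 18: rhs = 3, matching y values: none (0 points).
Total affine count: 19.
Full point count |E(F_19)| = 19 + 1 = 20.
Hasse bound: |20 − (19+1)| = |0| = 0 ≤ 2√19 ≈ 8.7178 ✓.


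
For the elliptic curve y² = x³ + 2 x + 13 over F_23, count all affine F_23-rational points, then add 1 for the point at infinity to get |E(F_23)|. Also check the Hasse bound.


Affine points = {(0, 6), (0, 17), (1, 4), (1, 19), (2, 5), (2, 18), (3, 0), (4, 4), (4, 19), (7, 5), (7, 18), (8, 9), (8, 14), (9, 1), (9, 22), (11, 3), (11, 20), (14, 5), (14, 18), (16, 1), (16, 22), (18, 4), (18, 19), (20, 7), (20, 16), (21, 1), (21, 22)}; affine count = 27; |E(F_23)| = 28.

Discriminant check: Δ ∝ 4a³ + 27b² = 4·2³ + 27·13² = 4·8 + 27·169 ≡ 18 (mod 23). Nonzero ⇒ E is nonsingular.
For each x ∈ F_23, compute rhs = x³ + 2·x + 13 mod 23, then count y ∈ F_23 with y² ≡ rhs.
  x = 0: rhs = 13, matching y values: 6, 17 (2 points).
  x = 1: rhs = 16, matching y values: 4, 19 (2 points).
  x = 2: rhs = 2, matching y values: 5, 18 (2 points).
  x = 3: rhs = 0, matching y values: 0 (1 points).
  x = 4: rhs = 16, matching y values: 4, 19 (2 points).
  x = 5: rhs = 10, matching y values: none (0 points).
  x = 6: rhs = 11, matching y values: none (0 points).
  x = 7: rhs = 2, matching y values: 5, 18 (2 points).
  x = 8: rhs = 12, matching y values: 9, 14 (2 points).
  x = 9: rhs = 1, matching y values: 1, 22 (2 points).
  x = 10: rhs = 21, matching y values: none (0 points).
  x = 11: rhs = 9, matching y values: 3, 20 (2 points).
  x = 12: rhs = 17, matching y values: none (0 points).
  x = 13: rhs = 5, matching y values: none (0 points).
  x = 14: rhs = 2, matching y values: 5, 18 (2 points).
  x = 15: rhs = 14, matching y values: none (0 points).
  x = 16: rhs = 1, matching y values: 1, 22 (2 points).
  x = 17: rhs = 15, matching y values: none (0 points).
  x = 18: rhs = 16, matching y values: 4, 19 (2 points).
  x = 19: rhs = 10, matching y values: none (0 points).
  x = 20: rhs = 3, matching y values: 7, 16 (2 points).
  x = 21: rhs = 1, matching y values: 1, 22 (2 points).
  x = 22: rhs = 10, matching y values: none (0 points).
Total affine count: 27.
Full point count |E(F_23)| = 27 + 1 = 28.
Hasse bound: |28 − (23+1)| = |4| = 4 ≤ 2√23 ≈ 9.5917 ✓.


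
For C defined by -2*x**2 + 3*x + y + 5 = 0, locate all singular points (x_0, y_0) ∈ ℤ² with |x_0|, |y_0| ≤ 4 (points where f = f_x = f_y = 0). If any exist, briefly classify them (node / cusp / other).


No singular points in the scanned grid; C is smooth there.

Compute partial derivatives:
  f_x = 3 - 4*x.
  f_y = 1.
f_y = 1 is a nonzero constant, so f_y never vanishes: no point (x, y) can satisfy f = f_x = f_y = 0. In particular no (x, y) ∈ {−4, ..., 4}² is singular; the curve is smooth.


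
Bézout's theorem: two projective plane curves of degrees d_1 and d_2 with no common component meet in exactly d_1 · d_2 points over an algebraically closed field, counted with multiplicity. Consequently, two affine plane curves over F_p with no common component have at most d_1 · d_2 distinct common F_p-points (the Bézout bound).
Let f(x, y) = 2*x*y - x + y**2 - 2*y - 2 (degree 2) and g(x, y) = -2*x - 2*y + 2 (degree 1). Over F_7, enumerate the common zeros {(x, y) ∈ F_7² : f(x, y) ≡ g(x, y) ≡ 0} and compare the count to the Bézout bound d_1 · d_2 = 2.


Common zeros: ∅; count = 0; Bézout bound = 2.

deg(f) = 2, deg(g) = 1, so Bézout bound = 2.
Scan x ∈ F_7. For each x, list the y ∈ F_7 with f(x, y) ≡ 0 and those with g(x, y) ≡ 0 (mod 7); the common zeros in that column are the intersection.
  x = 0: f ≡ 0 at y ∈ ∅; g ≡ 0 at y ∈ {1}; common: ∅.
  x = 1: f ≡ 0 at y ∈ ∅; g ≡ 0 at y ∈ {0}; common: ∅.
  x = 2: f ≡ 0 at y ∈ ∅; g ≡ 0 at y ∈ {6}; common: ∅.
  x = 3: f ≡ 0 at y ∈ {1, 2}; g ≡ 0 at y ∈ {5}; common: ∅.
  x = 4: f ≡ 0 at y ∈ {3, 5}; g ≡ 0 at y ∈ {4}; common: ∅.
  x = 5: f ≡ 0 at y ∈ {0, 6}; g ≡ 0 at y ∈ {3}; common: ∅.
  x = 6: f ≡ 0 at y ∈ ∅; g ≡ 0 at y ∈ {2}; common: ∅.
Collecting: common zeros = ∅, so the count is 0.
Comparison with the Bézout bound: 0 ≤ 2 = deg(f)·deg(g), as expected for curves with no common component (the affine F_7-count falls short of the bound because intersections may lie at infinity, over extension fields, or carry multiplicity).


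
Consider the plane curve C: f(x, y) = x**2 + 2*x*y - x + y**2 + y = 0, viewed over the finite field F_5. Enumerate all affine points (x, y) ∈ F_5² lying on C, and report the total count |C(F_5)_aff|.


Affine F_5-points: {(0, 0), (0, 4), (1, 0), (1, 2), (3, 4)}; count = 5.

For each of the 25 pairs (x, y) ∈ F_5², evaluate f(x, y) mod 5. Record the zeros.
  x = 0: [0↦0, 1↦2, 2↦1, 3↦2, 4↦0]  zeros at y ∈ {0, 4}
  x = 1: [0↦0, 1↦4, 2↦0, 3↦3, 4↦3]  zeros at y ∈ {0, 2}
  x = 2: [0↦2, 1↦3, 2↦1, 3↦1, 4↦3]  zeros at y ∈ ∅
  x = 3: [0↦1, 1↦4, 2↦4, 3↦1, 4↦0]  zeros at y ∈ {4}
  x = 4: [0↦2, 1↦2, 2↦4, 3↦3, 4↦4]  zeros at y ∈ ∅
Collecting zeros: affine points = {(0, 0), (0, 4), (1, 0), (1, 2), (3, 4)}.
Total count |C(F_5)_aff| = 5.


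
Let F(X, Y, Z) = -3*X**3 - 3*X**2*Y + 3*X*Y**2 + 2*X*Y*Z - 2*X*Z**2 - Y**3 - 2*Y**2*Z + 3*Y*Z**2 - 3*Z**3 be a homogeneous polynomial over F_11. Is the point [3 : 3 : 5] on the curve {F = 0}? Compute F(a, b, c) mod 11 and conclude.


F(3,3,5) ≡ 10 (mod 11); P is NOT on the curve.

Evaluate F(3, 3, 5) term-by-term (mod 11).
  -3*X**3 ↦ -3·27·1·1 = -81
  -3*X**2*Y ↦ -3·9·3·1 = -81
  3*X*Y**2 ↦ 3·3·9·1 = 81
  2*X*Y*Z ↦ 2·3·3·5 = 90
  -2*X*Z**2 ↦ -2·3·1·25 = -150
  -Y**3 ↦ -1·1·27·1 = -27
  -2*Y**2*Z ↦ -2·1·9·5 = -90
  3*Y*Z**2 ↦ 3·1·3·25 = 225
  -3*Z**3 ↦ -3·1·1·125 = -375
Sum: F(3, 3, 5) = (-81) + (-81) + (81) + (90) + (-150) + (-27) + (-90) + (225) + (-375) = -408.
Reducing mod 11: -408 ≡ 10 (mod 11).
Since F(a, b, c) ≡ 10 ≠ 0 (mod 11), P does NOT lie on the curve.


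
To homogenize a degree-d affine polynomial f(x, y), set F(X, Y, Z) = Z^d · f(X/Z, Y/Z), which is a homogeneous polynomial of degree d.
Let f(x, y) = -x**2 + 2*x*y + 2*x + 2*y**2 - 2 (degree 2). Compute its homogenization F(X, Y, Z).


F(X, Y, Z) = -X**2 + 2*X*Y + 2*X*Z + 2*Y**2 - 2*Z**2

deg(f) = 2.
Substitute x = X/Z, y = Y/Z into f, then multiply by Z^2.
  monomial -1·x^2·y^0 ↦ -1·X^2·Y^0·Z^0.
  monomial 2·x^1·y^1 ↦ 2·X^1·Y^1·Z^0.
  monomial 2·x^1·y^0 ↦ 2·X^1·Y^0·Z^1.
  monomial 2·x^0·y^2 ↦ 2·X^0·Y^2·Z^0.
  monomial -2·x^0·y^0 ↦ -2·X^0·Y^0·Z^2.
Collecting: F(X, Y, Z) = -X**2 + 2*X*Y + 2*X*Z + 2*Y**2 - 2*Z**2.


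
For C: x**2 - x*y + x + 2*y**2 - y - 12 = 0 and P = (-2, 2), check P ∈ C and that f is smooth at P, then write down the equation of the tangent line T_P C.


Tangent line at P: -5*x + 9*y - 28 = 0.

Step 1: f(-2, 2) = 0, so P lies on C.
Step 2: partial derivatives
  f_x(x, y) = 2*x - y + 1, f_y(x, y) = -x + 4*y - 1.
  f_x(P) = -5, f_y(P) = 9 (gradient nonzero, so P is smooth).
Step 3: tangent line at P: -5·(x − -2) + 9·(y − 2) = 0.
Expanding: -5*x + 9*y - 28 = 0.


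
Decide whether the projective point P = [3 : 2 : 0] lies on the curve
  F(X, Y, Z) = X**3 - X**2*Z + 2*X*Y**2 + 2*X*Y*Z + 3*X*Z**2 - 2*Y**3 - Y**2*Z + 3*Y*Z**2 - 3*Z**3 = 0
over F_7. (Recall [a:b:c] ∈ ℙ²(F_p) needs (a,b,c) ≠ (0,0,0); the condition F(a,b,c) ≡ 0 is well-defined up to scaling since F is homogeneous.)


F(3,2,0) ≡ 0 (mod 7); P is on the curve.

Evaluate F(3, 2, 0) term-by-term (mod 7).
  X**3 ↦ 1·27·1·1 = 27
  -X**2*Z ↦ -1·9·1·0 = 0
  2*X*Y**2 ↦ 2·3·4·1 = 24
  2*X*Y*Z ↦ 2·3·2·0 = 0
  3*X*Z**2 ↦ 3·3·1·0 = 0
  -2*Y**3 ↦ -2·1·8·1 = -16
  -Y**2*Z ↦ -1·1·4·0 = 0
  3*Y*Z**2 ↦ 3·1·2·0 = 0
  -3*Z**3 ↦ -3·1·1·0 = 0
Sum: F(3, 2, 0) = (27) + (0) + (24) + (0) + (0) + (-16) + (0) + (0) + (0) = 35.
Reducing mod 7: 35 ≡ 0 (mod 7).
Since F(a, b, c) ≡ 0 (mod 7), P lies on the curve.


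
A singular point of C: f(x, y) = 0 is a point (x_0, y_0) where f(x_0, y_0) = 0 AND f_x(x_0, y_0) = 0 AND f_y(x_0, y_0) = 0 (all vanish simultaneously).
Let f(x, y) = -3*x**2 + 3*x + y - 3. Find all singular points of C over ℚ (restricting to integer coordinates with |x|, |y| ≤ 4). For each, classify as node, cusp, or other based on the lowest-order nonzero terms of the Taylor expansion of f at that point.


No singular points in the scanned grid; C is smooth there.

Compute partial derivatives:
  f_x = 3 - 6*x.
  f_y = 1.
f_y = 1 is a nonzero constant, so f_y never vanishes: no point (x, y) can satisfy f = f_x = f_y = 0. In particular no (x, y) ∈ {−4, ..., 4}² is singular; the curve is smooth.


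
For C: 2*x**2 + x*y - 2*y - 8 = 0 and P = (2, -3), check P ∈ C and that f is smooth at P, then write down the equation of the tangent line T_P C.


Tangent line at P: 5*x - 10 = 0.

Step 1: f(2, -3) = 0, so P lies on C.
Step 2: partial derivatives
  f_x(x, y) = 4*x + y, f_y(x, y) = x - 2.
  f_x(P) = 5, f_y(P) = 0 (gradient nonzero, so P is smooth).
Step 3: tangent line at P: 5·(x − 2) + 0·(y − -3) = 0.
Expanding: 5*x - 10 = 0.


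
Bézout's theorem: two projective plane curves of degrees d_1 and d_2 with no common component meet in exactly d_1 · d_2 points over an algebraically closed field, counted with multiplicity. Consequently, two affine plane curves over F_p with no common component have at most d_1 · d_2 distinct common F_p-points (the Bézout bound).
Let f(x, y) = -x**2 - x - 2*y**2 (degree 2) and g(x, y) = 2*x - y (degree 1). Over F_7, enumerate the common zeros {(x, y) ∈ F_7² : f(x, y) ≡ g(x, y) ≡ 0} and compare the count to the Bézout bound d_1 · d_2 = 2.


Common zeros: {(0, 0), (3, 6)}; count = 2; Bézout bound = 2.

deg(f) = 2, deg(g) = 1, so Bézout bound = 2.
Scan x ∈ F_7. For each x, list the y ∈ F_7 with f(x, y) ≡ 0 and those with g(x, y) ≡ 0 (mod 7); the common zeros in that column are the intersection.
  x = 0: f ≡ 0 at y ∈ {0}; g ≡ 0 at y ∈ {0}; common: {0}.
  x = 1: f ≡ 0 at y ∈ ∅; g ≡ 0 at y ∈ {2}; common: ∅.
  x = 2: f ≡ 0 at y ∈ {2, 5}; g ≡ 0 at y ∈ {4}; common: ∅.
  x = 3: f ≡ 0 at y ∈ {1, 6}; g ≡ 0 at y ∈ {6}; common: {6}.
  x = 4: f ≡ 0 at y ∈ {2, 5}; g ≡ 0 at y ∈ {1}; common: ∅.
  x = 5: f ≡ 0 at y ∈ ∅; g ≡ 0 at y ∈ {3}; common: ∅.
  x = 6: f ≡ 0 at y ∈ {0}; g ≡ 0 at y ∈ {5}; common: ∅.
Collecting: common zeros = {(0, 0), (3, 6)}, so the count is 2.
Comparison with the Bézout bound: 2 ≤ 2 = deg(f)·deg(g), as expected for curves with no common component (the bound is attained).


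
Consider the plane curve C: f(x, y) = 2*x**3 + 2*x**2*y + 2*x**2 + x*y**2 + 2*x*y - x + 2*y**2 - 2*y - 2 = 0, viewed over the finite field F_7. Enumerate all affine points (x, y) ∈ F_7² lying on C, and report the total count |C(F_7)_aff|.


Affine F_7-points: {(2, 2), (2, 6), (4, 0), (4, 3), (5, 4), (6, 4), (6, 5)}; count = 7.

For each of the 49 pairs (x, y) ∈ F_7², evaluate f(x, y) mod 7. Record the zeros.
  x = 0: [0↦5, 1↦5, 2↦2, 3↦3, 4↦1, 5↦3, 6↦2]  zeros at y ∈ ∅
  x = 1: [0↦1, 1↦6, 2↦3, 3↦6, 4↦1, 5↦2, 6↦2]  zeros at y ∈ ∅
  x = 2: [0↦6, 1↦6, 2↦0, 3↦2, 4↦5, 5↦2, 6↦0]  zeros at y ∈ {2, 6}
  x = 3: [0↦4, 1↦3, 2↦5, 3↦3, 4↦4, 5↦1, 6↦1]  zeros at y ∈ ∅
  x = 4: [0↦0, 1↦2, 2↦2, 3↦0, 4↦3, 5↦4, 6↦3]  zeros at y ∈ {0, 3}
  x = 5: [0↦6, 1↦1, 2↦3, 3↦5, 4↦0, 5↦2, 6↦4]  zeros at y ∈ {4}
  x = 6: [0↦6, 1↦5, 2↦6, 3↦2, 4↦0, 5↦0, 6↦2]  zeros at y ∈ {4, 5}
Collecting zeros: affine points = {(2, 2), (2, 6), (4, 0), (4, 3), (5, 4), (6, 4), (6, 5)}.
Total count |C(F_7)_aff| = 7.


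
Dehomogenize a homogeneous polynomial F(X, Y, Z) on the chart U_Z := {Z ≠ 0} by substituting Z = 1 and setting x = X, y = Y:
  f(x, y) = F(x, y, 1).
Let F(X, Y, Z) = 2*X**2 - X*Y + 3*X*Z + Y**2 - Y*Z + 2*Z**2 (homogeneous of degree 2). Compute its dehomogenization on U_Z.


f(x, y) = 2*x**2 - x*y + 3*x + y**2 - y + 2

On U_Z we set Z = 1. Each monomial c·X^i·Y^j·Z^k in F becomes c·x^i·y^j·1^k = c·x^i·y^j.
Substituting Z = 1: F(X, Y, 1) = 2*x**2 - x*y + 3*x + y**2 - y + 2.
Note: deg(f) ≤ deg(F) = 2; strict inequality happens when F is divisible by Z (lost terms).


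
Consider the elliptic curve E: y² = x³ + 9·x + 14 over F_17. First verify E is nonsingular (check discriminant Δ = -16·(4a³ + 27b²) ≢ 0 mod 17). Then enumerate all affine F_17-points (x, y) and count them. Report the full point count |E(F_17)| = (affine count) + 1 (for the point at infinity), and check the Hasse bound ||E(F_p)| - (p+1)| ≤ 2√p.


Affine points = {(3, 0), (9, 5), (9, 12), (10, 4), (10, 13), (11, 4), (11, 13), (13, 4), (13, 13), (16, 2), (16, 15)}; affine count = 11; |E(F_17)| = 12.

Discriminant check: Δ ∝ 4a³ + 27b² = 4·9³ + 27·14² = 4·729 + 27·196 ≡ 14 (mod 17). Nonzero ⇒ E is nonsingular.
For each x ∈ F_17, compute rhs = x³ + 9·x + 14 mod 17, then count y ∈ F_17 with y² ≡ rhs.
  x = 0: rhs = 14, matching y values: none (0 points).
  x = 1: rhs = 7, matching y values: none (0 points).
  x = 2: rhs = 6, matching y values: none (0 points).
  x = 3: rhs = 0, matching y values: 0 (1 points).
  x = 4: rhs = 12, matching y values: none (0 points).
  x = 5: rhs = 14, matching y values: none (0 points).
  x = 6: rhs = 12, matching y values: none (0 points).
  x = 7: rhs = 12, matching y values: none (0 points).
  x = 8: rhs = 3, matching y values: none (0 points).
  x = 9: rhs = 8, matching y values: 5, 12 (2 points).
  x = 10: rhs = 16, matching y values: 4, 13 (2 points).
  x = 11: rhs = 16, matching y values: 4, 13 (2 points).
  x = 12: rhs = 14, matching y values: none (0 points).
  x = 13: rhs = 16, matching y values: 4, 13 (2 points).
  x = 14: rhs = 11, matching y values: none (0 points).
  x = 15: rhs = 5, matching y values: none (0 points).
  x = 16: rhs = 4, matching y values: 2, 15 (2 points).
Total affine count: 11.
Full point count |E(F_17)| = 11 + 1 = 12.
Hasse bound: |12 − (17+1)| = |-6| = 6 ≤ 2√17 ≈ 8.2462 ✓.


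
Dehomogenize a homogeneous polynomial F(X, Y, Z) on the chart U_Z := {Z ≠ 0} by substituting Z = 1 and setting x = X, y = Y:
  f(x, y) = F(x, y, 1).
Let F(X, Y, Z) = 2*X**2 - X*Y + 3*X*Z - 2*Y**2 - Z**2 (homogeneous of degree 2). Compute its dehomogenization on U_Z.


f(x, y) = 2*x**2 - x*y + 3*x - 2*y**2 - 1

On U_Z we set Z = 1. Each monomial c·X^i·Y^j·Z^k in F becomes c·x^i·y^j·1^k = c·x^i·y^j.
Substituting Z = 1: F(X, Y, 1) = 2*x**2 - x*y + 3*x - 2*y**2 - 1.
Note: deg(f) ≤ deg(F) = 2; strict inequality happens when F is divisible by Z (lost terms).


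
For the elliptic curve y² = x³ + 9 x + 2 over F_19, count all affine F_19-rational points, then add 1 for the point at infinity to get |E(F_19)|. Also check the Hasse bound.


Affine points = {(2, 3), (2, 16), (4, 8), (4, 11), (5, 1), (5, 18), (6, 5), (6, 14), (7, 3), (7, 16), (8, 4), (8, 15), (10, 3), (10, 16), (11, 8), (11, 11), (13, 6), (13, 13), (15, 4), (15, 15), (16, 9), (16, 10), (18, 7), (18, 12)}; affine count = 24; |E(F_19)| = 25.

Discriminant check: Δ ∝ 4a³ + 27b² = 4·9³ + 27·2² = 4·729 + 27·4 ≡ 3 (mod 19). Nonzero ⇒ E is nonsingular.
For each x ∈ F_19, compute rhs = x³ + 9·x + 2 mod 19, then count y ∈ F_19 with y² ≡ rhs.
  x = 0: rhs = 2, matching y values: none (0 points).
  x = 1: rhs = 12, matching y values: none (0 points).
  x = 2: rhs = 9, matching y values: 3, 16 (2 points).
  x = 3: rhs = 18, matching y values: none (0 points).
  x = 4: rhs = 7, matching y values: 8, 11 (2 points).
  x = 5: rhs = 1, matching y values: 1, 18 (2 points).
  x = 6: rhs = 6, matching y values: 5, 14 (2 points).
  x = 7: rhs = 9, matching y values: 3, 16 (2 points).
  x = 8: rhs = 16, matching y values: 4, 15 (2 points).
  x = 9: rhs = 14, matching y values: none (0 points).
  x = 10: rhs = 9, matching y values: 3, 16 (2 points).
  x = 11: rhs = 7, matching y values: 8, 11 (2 points).
  x = 12: rhs = 14, matching y values: none (0 points).
  x = 13: rhs = 17, matching y values: 6, 13 (2 points).
  x = 14: rhs = 3, matching y values: none (0 points).
  x = 15: rhs = 16, matching y values: 4, 15 (2 points).
  x = 16: rhs = 5, matching y values: 9, 10 (2 points).
  x = 17: rhs = 14, matching y values: none (0 points).
  x = 18: rhs = 11, matching y values: 7, 12 (2 points).
Total affine count: 24.
Full point count |E(F_19)| = 24 + 1 = 25.
Hasse bound: |25 − (19+1)| = |5| = 5 ≤ 2√19 ≈ 8.7178 ✓.


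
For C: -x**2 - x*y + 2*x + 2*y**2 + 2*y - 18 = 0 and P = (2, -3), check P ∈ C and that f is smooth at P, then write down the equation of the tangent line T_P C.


Tangent line at P: x - 12*y - 38 = 0.

Step 1: f(2, -3) = 0, so P lies on C.
Step 2: partial derivatives
  f_x(x, y) = -2*x - y + 2, f_y(x, y) = -x + 4*y + 2.
  f_x(P) = 1, f_y(P) = -12 (gradient nonzero, so P is smooth).
Step 3: tangent line at P: 1·(x − 2) + -12·(y − -3) = 0.
Expanding: x - 12*y - 38 = 0.


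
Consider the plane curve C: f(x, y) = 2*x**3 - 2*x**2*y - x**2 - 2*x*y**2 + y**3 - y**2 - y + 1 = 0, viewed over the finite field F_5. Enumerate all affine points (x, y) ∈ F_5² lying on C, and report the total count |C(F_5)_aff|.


Affine F_5-points: {(0, 1), (0, 4), (2, 1), (4, 3)}; count = 4.

For each of the 25 pairs (x, y) ∈ F_5², evaluate f(x, y) mod 5. Record the zeros.
  x = 0: [0↦1, 1↦0, 2↦3, 3↦1, 4↦0]  zeros at y ∈ {1, 4}
  x = 1: [0↦2, 1↦2, 2↦2, 3↦3, 4↦1]  zeros at y ∈ ∅
  x = 2: [0↦3, 1↦0, 2↦3, 3↦3, 4↦1]  zeros at y ∈ {1}
  x = 3: [0↦1, 1↦1, 2↦3, 3↦3, 4↦2]  zeros at y ∈ ∅
  x = 4: [0↦3, 1↦2, 2↦4, 3↦0, 4↦1]  zeros at y ∈ {3}
Collecting zeros: affine points = {(0, 1), (0, 4), (2, 1), (4, 3)}.
Total count |C(F_5)_aff| = 4.


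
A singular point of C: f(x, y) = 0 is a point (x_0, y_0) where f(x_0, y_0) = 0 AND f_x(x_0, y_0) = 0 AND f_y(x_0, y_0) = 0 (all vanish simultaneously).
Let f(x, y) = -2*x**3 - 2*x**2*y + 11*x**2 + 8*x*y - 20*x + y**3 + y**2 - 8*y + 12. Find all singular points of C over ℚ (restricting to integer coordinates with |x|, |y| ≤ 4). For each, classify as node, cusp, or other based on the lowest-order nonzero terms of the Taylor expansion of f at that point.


Singular points: {(2, 0)}; classification: node.

Compute partial derivatives:
  f_x = -6*x**2 - 4*x*y + 22*x + 8*y - 20.
  f_y = -2*x**2 + 8*x + 3*y**2 + 2*y - 8.
Scan x_0 ∈ {−4, ..., 4}. For each x_0, f_y(x_0, y) is a polynomial in y; find its integer roots y ∈ {−4, ..., 4}, then test f_x and f at those candidates.
  x = -4: f_y(-4, y) = 3*y**2 + 2*y - 72; no integer root y with |y| ≤ 4.
  x = -3: f_y(-3, y) = 3*y**2 + 2*y - 50; no integer root y with |y| ≤ 4.
  x = -2: f_y(-2, y) = 3*y**2 + 2*y - 32; no integer root y with |y| ≤ 4.
  x = -1: f_y(-1, y) = 3*y**2 + 2*y - 18; no integer root y with |y| ≤ 4.
  x = 0: f_y(0, y) = 3*y**2 + 2*y - 8; vanishes at y ∈ {-2}. (0, -2): f_x = -36 ≠ 0.
  x = 1: f_y(1, y) = 3*y**2 + 2*y - 2; no integer root y with |y| ≤ 4.
  x = 2: f_y(2, y) = 3*y**2 + 2*y; vanishes at y ∈ {0}. (2, 0): f_x = 0, f = 0 — SINGULAR.
  x = 3: f_y(3, y) = 3*y**2 + 2*y - 2; no integer root y with |y| ≤ 4.
  x = 4: f_y(4, y) = 3*y**2 + 2*y - 8; vanishes at y ∈ {-2}. (4, -2): f_x = -12 ≠ 0.
Only singular point on the grid: (2, 0).
Classify: substitute x = 2 + u, y = 0 + v and expand: f = -2*u**3 - 2*u**2*v - u**2 + v**3 + v**2.
No constant or linear terms (consistent with a singular point). Quadratic part: -u**2 + v**2. Cubic part: -2*u**3 - 2*u**2*v + v**3.
The quadratic part v**2 - u**2 = (v − u)(v + u) splits into two distinct linear factors, so there are two distinct tangent lines y − 0 = ±(x − 2) — this is a node (ordinary double point).
Classification: node.


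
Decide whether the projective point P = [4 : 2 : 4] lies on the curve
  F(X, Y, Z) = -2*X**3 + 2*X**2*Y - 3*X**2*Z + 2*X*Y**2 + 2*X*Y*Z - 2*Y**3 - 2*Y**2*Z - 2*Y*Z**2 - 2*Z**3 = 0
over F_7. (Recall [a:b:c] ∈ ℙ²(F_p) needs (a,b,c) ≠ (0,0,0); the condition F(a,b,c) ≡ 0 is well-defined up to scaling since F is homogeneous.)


F(4,2,4) ≡ 6 (mod 7); P is NOT on the curve.

Evaluate F(4, 2, 4) term-by-term (mod 7).
  -2*X**3 ↦ -2·64·1·1 = -128
  2*X**2*Y ↦ 2·16·2·1 = 64
  -3*X**2*Z ↦ -3·16·1·4 = -192
  2*X*Y**2 ↦ 2·4·4·1 = 32
  2*X*Y*Z ↦ 2·4·2·4 = 64
  -2*Y**3 ↦ -2·1·8·1 = -16
  -2*Y**2*Z ↦ -2·1·4·4 = -32
  -2*Y*Z**2 ↦ -2·1·2·16 = -64
  -2*Z**3 ↦ -2·1·1·64 = -128
Sum: F(4, 2, 4) = (-128) + (64) + (-192) + (32) + (64) + (-16) + (-32) + (-64) + (-128) = -400.
Reducing mod 7: -400 ≡ 6 (mod 7).
Since F(a, b, c) ≡ 6 ≠ 0 (mod 7), P does NOT lie on the curve.


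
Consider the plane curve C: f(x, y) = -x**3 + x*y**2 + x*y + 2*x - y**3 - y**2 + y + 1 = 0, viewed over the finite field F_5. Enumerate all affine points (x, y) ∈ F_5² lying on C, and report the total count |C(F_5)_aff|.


Affine F_5-points: {(0, 1), (0, 4), (2, 1), (3, 0), (3, 1), (4, 0), (4, 3)}; count = 7.

For each of the 25 pairs (x, y) ∈ F_5², evaluate f(x, y) mod 5. Record the zeros.
  x = 0: [0↦1, 1↦0, 2↦1, 3↦3, 4↦0]  zeros at y ∈ {1, 4}
  x = 1: [0↦2, 1↦3, 2↦3, 3↦1, 4↦1]  zeros at y ∈ ∅
  x = 2: [0↦2, 1↦0, 2↦4, 3↦3, 4↦1]  zeros at y ∈ {1}
  x = 3: [0↦0, 1↦0, 2↦3, 3↦3, 4↦4]  zeros at y ∈ {0, 1}
  x = 4: [0↦0, 1↦2, 2↦4, 3↦0, 4↦4]  zeros at y ∈ {0, 3}
Collecting zeros: affine points = {(0, 1), (0, 4), (2, 1), (3, 0), (3, 1), (4, 0), (4, 3)}.
Total count |C(F_5)_aff| = 7.
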